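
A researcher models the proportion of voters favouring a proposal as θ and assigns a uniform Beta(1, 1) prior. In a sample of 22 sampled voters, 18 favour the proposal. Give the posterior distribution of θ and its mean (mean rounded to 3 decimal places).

The binomial likelihood is conjugate to the Beta prior: with 18 successes and 4 failures, the posterior is Beta(1+18, 1+4) = Beta(19, 5).
Posterior mean = α/(α+β) = 19/24 = 0.792.

Posterior: Beta(19, 5); mean ≈ 0.792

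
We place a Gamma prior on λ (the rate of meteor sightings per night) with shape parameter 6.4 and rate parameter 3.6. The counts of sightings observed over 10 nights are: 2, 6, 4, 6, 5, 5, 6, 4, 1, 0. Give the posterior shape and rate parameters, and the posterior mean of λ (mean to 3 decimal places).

The Poisson likelihood adds the total count to the shape and the number of exposure periods to the rate. Here ∑xᵢ = 39 and n = 10, so shape 6.4→45.4 and rate 3.6→13.6.
Posterior mean = shape/rate = 45.4/13.6 = 3.338.

Posterior: Gamma(shape=45.4, rate=13.6); mean ≈ 3.338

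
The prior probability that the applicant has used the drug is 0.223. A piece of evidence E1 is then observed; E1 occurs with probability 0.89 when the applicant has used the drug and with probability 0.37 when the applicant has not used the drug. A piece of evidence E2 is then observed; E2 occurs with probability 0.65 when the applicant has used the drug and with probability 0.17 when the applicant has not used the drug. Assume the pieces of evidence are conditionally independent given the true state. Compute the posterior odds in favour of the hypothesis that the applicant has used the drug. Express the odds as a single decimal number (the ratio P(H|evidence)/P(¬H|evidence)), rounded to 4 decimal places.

Prior odds = 0.223/(1−0.223) = 0.28700. In log-odds, ln(0.28700) = -1.2483.
Add log likelihood ratios: ln(2.4054) + ln(3.8235) = 2.2189.
Posterior log-odds = 0.97062, so posterior odds = exp(0.97062) = 2.6396.

Posterior odds ≈ 2.6396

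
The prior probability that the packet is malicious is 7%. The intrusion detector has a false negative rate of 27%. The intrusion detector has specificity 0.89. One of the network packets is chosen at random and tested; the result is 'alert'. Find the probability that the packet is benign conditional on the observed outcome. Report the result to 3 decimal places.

P(¬H | E) ≈ 0.667

Write H for 'the packet is malicious'. Prior odds H:¬H = 0.07/0.93 = 0.075269. For the 'alert' outcome, the likelihood ratio is 0.73/0.11 = 6.6364.
Posterior odds = 0.075269 × 6.6364 = 0.49951, so P(H|E) = 0.49951/(1+0.49951) = 0.333. Then P(¬H|E) = 1 − 0.333 = 0.667.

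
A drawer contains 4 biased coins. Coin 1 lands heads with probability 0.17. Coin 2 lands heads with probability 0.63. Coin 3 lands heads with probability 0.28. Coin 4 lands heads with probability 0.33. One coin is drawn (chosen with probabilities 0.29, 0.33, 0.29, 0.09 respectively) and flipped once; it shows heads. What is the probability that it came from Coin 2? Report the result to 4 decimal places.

Posterior probability ≈ 0.5648

P(heads|C1) = 0.17; P(heads|C2) = 0.63; P(heads|C3) = 0.28; P(heads|C4) = 0.33.
Prior × likelihood for each source: 0.29·0.17=0.04930, 0.33·0.63=0.2079, 0.29·0.28=0.08120, 0.09·0.33=0.02970. Summing gives P(heads) = 0.36810.
P(Coin 2 | heads) = 0.2079 / 0.36810 = 0.5648.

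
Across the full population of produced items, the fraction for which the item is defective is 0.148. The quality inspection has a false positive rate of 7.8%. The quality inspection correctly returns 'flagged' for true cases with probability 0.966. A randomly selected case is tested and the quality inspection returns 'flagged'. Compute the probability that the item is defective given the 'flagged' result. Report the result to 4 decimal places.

Write H for 'the item is defective'. Prior odds H:¬H = 0.148/0.852 = 0.17371. For the 'flagged' outcome, the likelihood ratio is 0.966/0.078 = 12.385.
Posterior odds = 0.17371 × 12.385 = 2.1513, so P(H|E) = 2.1513/(1+2.1513) = 0.6827.

P(H | E) ≈ 0.6827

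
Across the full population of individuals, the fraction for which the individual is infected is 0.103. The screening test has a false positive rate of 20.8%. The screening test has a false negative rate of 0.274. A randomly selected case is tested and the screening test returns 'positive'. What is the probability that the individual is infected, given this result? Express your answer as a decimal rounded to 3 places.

P(H | E) ≈ 0.286

Write H for 'the individual is infected'. Prior odds H:¬H = 0.103/0.897 = 0.11483. For the 'positive' outcome, the likelihood ratio is 0.726/0.208 = 3.4904.
Posterior odds = 0.11483 × 3.4904 = 0.40079, so P(H|E) = 0.40079/(1+0.40079) = 0.286.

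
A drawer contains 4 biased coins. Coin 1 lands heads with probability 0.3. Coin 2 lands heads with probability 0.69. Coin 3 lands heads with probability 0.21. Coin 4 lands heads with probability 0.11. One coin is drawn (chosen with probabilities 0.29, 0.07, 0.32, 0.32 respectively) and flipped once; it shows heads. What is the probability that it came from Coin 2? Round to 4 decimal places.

Tabulate prior·likelihood by source: [1] prior 0.29, lik 0.3, product 0.08700; [2] prior 0.07, lik 0.69, product 0.04830; [3] prior 0.32, lik 0.21, product 0.06720; [4] prior 0.32, lik 0.11, product 0.03520.
Normalizing constant = 0.23770; the posterior for Coin 2 is its product over the sum, 0.04830/0.23770 = 0.2032.

Posterior probability ≈ 0.2032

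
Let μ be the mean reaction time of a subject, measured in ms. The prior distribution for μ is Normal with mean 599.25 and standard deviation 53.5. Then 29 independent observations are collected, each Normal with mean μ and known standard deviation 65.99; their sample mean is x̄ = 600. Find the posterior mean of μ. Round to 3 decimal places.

Posterior mean ≈ 599.963

Prior precision 1/τ₀² = 1/53.5² = 0.00034938; data precision n/σ² = 29/65.99² = 0.00665950.
Posterior precision = 0.00034938 + 0.00665950 = 0.00700888.
Posterior mean = (0.00034938·599.25 + 0.00665950·600) / 0.00700888 = 599.963.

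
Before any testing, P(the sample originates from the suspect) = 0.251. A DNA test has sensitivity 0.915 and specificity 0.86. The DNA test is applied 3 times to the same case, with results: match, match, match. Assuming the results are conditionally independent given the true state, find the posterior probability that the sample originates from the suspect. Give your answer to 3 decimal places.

Posterior P(H) ≈ 0.989

With H the event that the sample originates from the suspect, the joint likelihood of the observed sequence is P(data|H) = 0.915·0.915·0.915 = 0.76606 and P(data|¬H) = 0.14·0.14·0.14 = 0.0027440.
Bayes: P(H|data) = 0.251·0.76606 / (0.251·0.76606 + 0.749·0.0027440) = 0.19228/0.19434 = 0.9894.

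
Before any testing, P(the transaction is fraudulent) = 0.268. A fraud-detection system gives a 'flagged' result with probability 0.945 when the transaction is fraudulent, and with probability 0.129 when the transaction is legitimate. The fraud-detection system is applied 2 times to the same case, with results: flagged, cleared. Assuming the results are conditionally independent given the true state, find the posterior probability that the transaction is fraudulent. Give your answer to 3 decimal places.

With H the event that the transaction is fraudulent, the joint likelihood of the observed sequence is P(data|H) = 0.945·0.055 = 0.051975 and P(data|¬H) = 0.129·0.871 = 0.11236.
Bayes: P(H|data) = 0.268·0.051975 / (0.268·0.051975 + 0.732·0.11236) = 0.013929/0.096176 = 0.1448.

Posterior P(H) ≈ 0.145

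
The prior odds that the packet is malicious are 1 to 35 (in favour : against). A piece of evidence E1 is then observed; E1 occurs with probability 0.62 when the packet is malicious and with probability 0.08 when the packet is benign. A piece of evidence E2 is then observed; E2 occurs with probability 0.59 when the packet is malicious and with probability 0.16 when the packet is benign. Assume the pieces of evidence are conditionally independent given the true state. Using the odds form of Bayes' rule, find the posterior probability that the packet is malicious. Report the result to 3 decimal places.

Posterior probability ≈ 0.449

Prior odds = 1/35 = 0.028571.
Likelihood ratio for E1 = 0.62/0.08 = 7.7500.
Likelihood ratio for E2 = 0.59/0.16 = 3.6875.
Posterior odds = prior odds × LR₁ × LR₂ = 0.81652.
Posterior probability = odds/(1+odds) = 0.81652/1.8165 = 0.449.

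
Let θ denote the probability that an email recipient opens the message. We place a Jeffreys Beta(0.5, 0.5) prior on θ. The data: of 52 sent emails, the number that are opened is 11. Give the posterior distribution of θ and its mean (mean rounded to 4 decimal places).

Posterior: Beta(11.5, 41.5); mean ≈ 0.2170

Observing 11 successes and 41 failures updates Beta(0.5, 0.5) by adding the success and failure counts to the two shape parameters: α = 0.5+11 = 11.5, β = 0.5+41 = 41.5.
E[θ | data] = 11.5/(11.5+41.5) = 0.2170.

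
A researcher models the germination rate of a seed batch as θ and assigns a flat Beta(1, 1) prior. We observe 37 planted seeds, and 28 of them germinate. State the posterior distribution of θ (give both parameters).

Posterior: Beta(29, 10)

The binomial likelihood is conjugate to the Beta prior: with 28 successes and 9 failures, the posterior is Beta(1+28, 1+9) = Beta(29, 10).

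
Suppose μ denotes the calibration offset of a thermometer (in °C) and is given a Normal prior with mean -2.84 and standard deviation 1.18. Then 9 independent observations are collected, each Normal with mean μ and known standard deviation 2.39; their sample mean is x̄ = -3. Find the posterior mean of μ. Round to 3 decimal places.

Prior precision 1/τ₀² = 1/1.18² = 0.718184; data precision n/σ² = 9/2.39² = 1.57560.
Posterior precision = 0.718184 + 1.57560 = 2.29379.
Posterior mean = (0.718184·-2.84 + 1.57560·-3) / 2.29379 = -2.950.

Posterior mean ≈ -2.950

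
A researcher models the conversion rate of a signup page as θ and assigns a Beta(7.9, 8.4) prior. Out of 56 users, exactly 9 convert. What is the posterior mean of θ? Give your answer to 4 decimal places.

Posterior mean ≈ 0.2337

The binomial likelihood is conjugate to the Beta prior: with 9 successes and 47 failures, the posterior is Beta(7.9+9, 8.4+47) = Beta(16.9, 55.4).
E[θ | data] = 16.9/(16.9+55.4) = 0.2337.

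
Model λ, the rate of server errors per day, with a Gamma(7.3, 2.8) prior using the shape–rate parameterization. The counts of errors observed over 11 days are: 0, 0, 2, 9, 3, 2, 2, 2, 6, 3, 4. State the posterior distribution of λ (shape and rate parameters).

Posterior: Gamma(shape=40.3, rate=13.8)

The Poisson likelihood adds the total count to the shape and the number of exposure periods to the rate. Here ∑xᵢ = 33 and n = 11, so shape 7.3→40.3 and rate 2.8→13.8.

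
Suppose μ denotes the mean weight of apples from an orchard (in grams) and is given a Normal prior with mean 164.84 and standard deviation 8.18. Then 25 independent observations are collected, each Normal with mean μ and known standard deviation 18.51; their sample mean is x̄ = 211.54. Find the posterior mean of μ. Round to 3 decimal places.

Prior precision 1/τ₀² = 1/8.18² = 0.0149449; data precision n/σ² = 25/18.51² = 0.0729671.
Posterior precision = 0.0149449 + 0.0729671 = 0.0879120.
Posterior mean = (0.0149449·164.84 + 0.0729671·211.54) / 0.0879120 = 203.601.

Posterior mean ≈ 203.601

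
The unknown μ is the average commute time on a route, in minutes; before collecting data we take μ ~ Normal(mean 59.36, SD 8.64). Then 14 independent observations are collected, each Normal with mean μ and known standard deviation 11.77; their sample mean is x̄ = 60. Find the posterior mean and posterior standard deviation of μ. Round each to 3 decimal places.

Posterior mean ≈ 59.925; posterior SD ≈ 2.956

With known σ, the Normal prior is conjugate. Weight on the data is w = (n/σ²)/(n/σ² + 1/τ₀²) = 0.101059/(0.101059+0.0133959) = 0.88296.
Posterior mean = w·x̄ + (1−w)·μ₀ = 0.88296·60 + 0.11704·59.36 = 59.925. Posterior variance = 1/(0.101059+0.0133959) = 8.73706, so SD = 2.956.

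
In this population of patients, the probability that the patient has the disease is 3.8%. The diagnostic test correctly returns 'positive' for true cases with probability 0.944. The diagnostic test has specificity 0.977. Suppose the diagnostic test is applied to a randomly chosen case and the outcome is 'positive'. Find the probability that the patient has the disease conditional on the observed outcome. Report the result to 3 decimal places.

P(H | E) ≈ 0.619

Write H for 'the patient has the disease'. Prior odds H:¬H = 0.038/0.962 = 0.039501. For the 'positive' outcome, the likelihood ratio is 0.944/0.023 = 41.043.
Posterior odds = 0.039501 × 41.043 = 1.6213, so P(H|E) = 1.6213/(1+1.6213) = 0.619.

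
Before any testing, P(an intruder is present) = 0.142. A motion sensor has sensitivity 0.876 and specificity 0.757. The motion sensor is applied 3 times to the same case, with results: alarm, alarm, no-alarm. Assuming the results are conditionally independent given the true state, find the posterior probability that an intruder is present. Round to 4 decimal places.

With H the event that an intruder is present, the joint likelihood of the observed sequence is P(data|H) = 0.876·0.876·0.124 = 0.095155 and P(data|¬H) = 0.243·0.243·0.757 = 0.044700.
Bayes: P(H|data) = 0.142·0.095155 / (0.142·0.095155 + 0.858·0.044700) = 0.013512/0.051865 = 0.2605.

Posterior P(H) ≈ 0.2605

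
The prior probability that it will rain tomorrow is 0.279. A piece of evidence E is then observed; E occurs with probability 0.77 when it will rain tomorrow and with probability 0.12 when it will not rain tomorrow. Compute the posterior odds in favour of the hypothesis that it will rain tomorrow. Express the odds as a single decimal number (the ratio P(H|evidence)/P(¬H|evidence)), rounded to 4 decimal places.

Prior odds = 0.279/(1−0.279) = 0.38696. In log-odds, ln(0.38696) = -0.94943.
Add log likelihood ratio: ln(6.4167) = 1.8589.
Posterior log-odds = 0.90947, so posterior odds = exp(0.90947) = 2.4830.

Posterior odds ≈ 2.4830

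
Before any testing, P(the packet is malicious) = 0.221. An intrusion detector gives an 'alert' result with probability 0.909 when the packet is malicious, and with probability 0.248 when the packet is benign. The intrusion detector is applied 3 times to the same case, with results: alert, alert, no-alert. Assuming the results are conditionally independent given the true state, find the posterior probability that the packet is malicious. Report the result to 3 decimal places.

Posterior P(H) ≈ 0.316

With H the event that the packet is malicious, the joint likelihood of the observed sequence is P(data|H) = 0.909·0.909·0.091 = 0.075192 and P(data|¬H) = 0.248·0.248·0.752 = 0.046251.
Bayes: P(H|data) = 0.221·0.075192 / (0.221·0.075192 + 0.779·0.046251) = 0.016617/0.052647 = 0.3156.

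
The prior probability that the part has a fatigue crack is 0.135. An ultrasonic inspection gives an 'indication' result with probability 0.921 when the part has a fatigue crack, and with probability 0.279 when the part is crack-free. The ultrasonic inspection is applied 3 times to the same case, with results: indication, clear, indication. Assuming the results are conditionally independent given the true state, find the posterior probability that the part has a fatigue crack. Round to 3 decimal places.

Posterior P(H) ≈ 0.157

With H the event that the part has a fatigue crack, the joint likelihood of the observed sequence is P(data|H) = 0.921·0.079·0.921 = 0.067011 and P(data|¬H) = 0.279·0.721·0.279 = 0.056123.
Bayes: P(H|data) = 0.135·0.067011 / (0.135·0.067011 + 0.865·0.056123) = 0.0090465/0.057593 = 0.1571.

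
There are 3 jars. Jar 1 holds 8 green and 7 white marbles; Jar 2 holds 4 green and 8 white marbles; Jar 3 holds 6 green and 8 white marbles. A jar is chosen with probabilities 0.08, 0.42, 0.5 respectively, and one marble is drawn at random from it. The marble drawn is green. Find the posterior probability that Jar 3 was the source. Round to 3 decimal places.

P(green|Jar 1) = 0.5333; P(green|Jar 2) = 0.3333; P(green|Jar 3) = 0.4286.
Prior × likelihood for each source: 0.08·0.5333=0.04267, 0.42·0.3333=0.1400, 0.5·0.4286=0.2143. Summing gives P(green) = 0.39695.
P(Jar 3 | green) = 0.2143 / 0.39695 = 0.540.

Posterior probability ≈ 0.540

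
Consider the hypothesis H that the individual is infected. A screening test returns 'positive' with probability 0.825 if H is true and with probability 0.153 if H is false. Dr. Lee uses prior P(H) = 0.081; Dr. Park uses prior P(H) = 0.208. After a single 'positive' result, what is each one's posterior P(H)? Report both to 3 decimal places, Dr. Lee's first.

Dr. Lee: 0.322; Dr. Park: 0.586

The likelihood ratio for a 'positive' result is 0.825/0.153 = 5.3922.
Dr. Lee: prior odds 0.081/0.919 = 0.088139; posterior odds 0.47526; posterior probability 0.322.
Dr. Park: prior odds 0.208/0.792 = 0.26263; posterior odds 1.4161; posterior probability 0.586.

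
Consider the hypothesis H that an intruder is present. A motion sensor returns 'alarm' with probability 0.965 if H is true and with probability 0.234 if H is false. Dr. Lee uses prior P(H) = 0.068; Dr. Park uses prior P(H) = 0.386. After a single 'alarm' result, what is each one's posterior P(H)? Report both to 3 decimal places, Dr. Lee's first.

Dr. Lee: 0.231; Dr. Park: 0.722

The likelihood ratio for an 'alarm' result is 0.965/0.234 = 4.1239.
Dr. Lee: prior odds 0.068/0.932 = 0.072961; posterior odds 0.30089; posterior probability 0.231.
Dr. Park: prior odds 0.386/0.614 = 0.62866; posterior odds 2.5926; posterior probability 0.722.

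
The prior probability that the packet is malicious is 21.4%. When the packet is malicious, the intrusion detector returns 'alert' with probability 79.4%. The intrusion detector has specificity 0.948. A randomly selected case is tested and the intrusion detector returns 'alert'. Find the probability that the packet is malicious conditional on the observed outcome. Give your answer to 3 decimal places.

Write H for 'the packet is malicious'. Prior odds H:¬H = 0.214/0.786 = 0.27226. For the 'alert' outcome, the likelihood ratio is 0.794/0.052 = 15.269.
Posterior odds = 0.27226 × 15.269 = 4.1573, so P(H|E) = 4.1573/(1+4.1573) = 0.806.

P(H | E) ≈ 0.806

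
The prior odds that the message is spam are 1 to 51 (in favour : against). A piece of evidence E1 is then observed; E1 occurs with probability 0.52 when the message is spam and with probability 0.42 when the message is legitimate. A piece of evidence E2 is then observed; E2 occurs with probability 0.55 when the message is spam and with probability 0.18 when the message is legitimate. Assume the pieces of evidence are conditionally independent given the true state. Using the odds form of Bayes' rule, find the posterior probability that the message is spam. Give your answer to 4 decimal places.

Prior odds = 1/51 = 0.019608.
Likelihood ratio for E1 = 0.52/0.42 = 1.2381.
Likelihood ratio for E2 = 0.55/0.18 = 3.0556.
Posterior odds = prior odds × LR₁ × LR₂ = 0.074178.
Posterior probability = odds/(1+odds) = 0.074178/1.0742 = 0.0691.

Posterior probability ≈ 0.0691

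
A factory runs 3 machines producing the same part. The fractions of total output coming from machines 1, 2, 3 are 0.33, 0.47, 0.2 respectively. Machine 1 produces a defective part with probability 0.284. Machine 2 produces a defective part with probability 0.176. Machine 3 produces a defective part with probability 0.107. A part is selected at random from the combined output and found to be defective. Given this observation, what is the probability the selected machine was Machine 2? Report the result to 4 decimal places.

Posterior probability ≈ 0.4181

P(defective|M1) = 0.284; P(defective|M2) = 0.176; P(defective|M3) = 0.107.
Prior × likelihood for each source: 0.33·0.284=0.09372, 0.47·0.176=0.08272, 0.2·0.107=0.02140. Summing gives P(defective) = 0.19784.
P(Machine 2 | defective) = 0.08272 / 0.19784 = 0.4181.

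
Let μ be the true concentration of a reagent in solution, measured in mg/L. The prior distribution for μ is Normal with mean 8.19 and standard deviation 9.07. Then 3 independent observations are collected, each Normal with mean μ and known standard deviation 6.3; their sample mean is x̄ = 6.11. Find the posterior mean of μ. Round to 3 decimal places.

With known σ, the Normal prior is conjugate. Weight on the data is w = (n/σ²)/(n/σ² + 1/τ₀²) = 0.0755858/(0.0755858+0.0121559) = 0.86146.
Posterior mean = w·x̄ + (1−w)·μ₀ = 0.86146·6.11 + 0.13854·8.19 = 6.398.

Posterior mean ≈ 6.398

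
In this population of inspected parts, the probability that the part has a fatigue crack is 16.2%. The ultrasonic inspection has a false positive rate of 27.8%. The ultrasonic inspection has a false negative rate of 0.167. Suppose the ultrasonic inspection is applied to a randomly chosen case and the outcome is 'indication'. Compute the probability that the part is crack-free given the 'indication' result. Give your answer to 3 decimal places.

P(¬H | E) ≈ 0.633

Write H for 'the part has a fatigue crack'. Prior odds H:¬H = 0.162/0.838 = 0.19332. For the 'indication' outcome, the likelihood ratio is 0.833/0.278 = 2.9964.
Posterior odds = 0.19332 × 2.9964 = 0.57926, so P(H|E) = 0.57926/(1+0.57926) = 0.367. Then P(¬H|E) = 1 − 0.367 = 0.633.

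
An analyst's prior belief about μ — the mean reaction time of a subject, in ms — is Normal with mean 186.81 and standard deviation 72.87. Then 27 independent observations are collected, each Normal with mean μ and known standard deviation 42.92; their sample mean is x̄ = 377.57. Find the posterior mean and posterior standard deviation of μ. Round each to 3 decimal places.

With known σ, the Normal prior is conjugate. Weight on the data is w = (n/σ²)/(n/σ² + 1/τ₀²) = 0.0146570/(0.0146570+0.00018832) = 0.98731.
Posterior mean = w·x̄ + (1−w)·μ₀ = 0.98731·377.57 + 0.012686·186.81 = 375.150. Posterior variance = 1/(0.0146570+0.00018832) = 67.3614, so SD = 8.207.

Posterior mean ≈ 375.150; posterior SD ≈ 8.207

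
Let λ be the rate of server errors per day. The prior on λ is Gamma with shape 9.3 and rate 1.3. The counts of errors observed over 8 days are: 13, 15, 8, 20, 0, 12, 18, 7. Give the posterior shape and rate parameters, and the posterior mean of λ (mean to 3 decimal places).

Total count ∑xᵢ = 93 over n = 8 days.
Gamma is conjugate to the Poisson likelihood: posterior is Gamma(shape = 9.3+93 = 102.3, rate = 1.3+8 = 9.3).
E[λ | data] = 102.3/9.3 = 11.000.

Posterior: Gamma(shape=102.3, rate=9.3); mean ≈ 11.000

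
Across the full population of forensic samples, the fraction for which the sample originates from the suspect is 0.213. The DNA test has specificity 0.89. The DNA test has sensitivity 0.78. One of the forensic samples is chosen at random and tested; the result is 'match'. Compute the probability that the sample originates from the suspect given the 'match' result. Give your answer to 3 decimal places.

Let H be the event that the sample originates from the suspect. P(H) = 0.213, so P(¬H) = 0.787. With E the 'match' result, P(E|H) = 0.78 and P(E|¬H) = 0.11.
P(E) = 0.78·0.213 + 0.11·0.787 = 0.16614 + 0.086570 = 0.25271.
By Bayes' theorem, P(H|E) = 0.16614 / 0.25271 = 0.657.

P(H | E) ≈ 0.657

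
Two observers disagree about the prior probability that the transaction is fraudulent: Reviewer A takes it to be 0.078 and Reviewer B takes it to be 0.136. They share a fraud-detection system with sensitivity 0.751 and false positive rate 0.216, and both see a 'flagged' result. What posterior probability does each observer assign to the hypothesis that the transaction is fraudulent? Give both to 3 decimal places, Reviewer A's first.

Reviewer A: 0.227; Reviewer B: 0.354

The likelihood ratio for a 'flagged' result is 0.751/0.216 = 3.4769.
Reviewer A: prior odds 0.078/0.922 = 0.084599; posterior odds 0.29414; posterior probability 0.227.
Reviewer B: prior odds 0.136/0.864 = 0.15741; posterior odds 0.54728; posterior probability 0.354.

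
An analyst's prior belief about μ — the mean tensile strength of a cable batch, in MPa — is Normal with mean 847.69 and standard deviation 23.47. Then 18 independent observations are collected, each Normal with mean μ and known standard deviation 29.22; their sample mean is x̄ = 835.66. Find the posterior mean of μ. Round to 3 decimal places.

With known σ, the Normal prior is conjugate. Weight on the data is w = (n/σ²)/(n/σ² + 1/τ₀²) = 0.0210820/(0.0210820+0.00181541) = 0.92072.
Posterior mean = w·x̄ + (1−w)·μ₀ = 0.92072·835.66 + 0.079284·847.69 = 836.614.

Posterior mean ≈ 836.614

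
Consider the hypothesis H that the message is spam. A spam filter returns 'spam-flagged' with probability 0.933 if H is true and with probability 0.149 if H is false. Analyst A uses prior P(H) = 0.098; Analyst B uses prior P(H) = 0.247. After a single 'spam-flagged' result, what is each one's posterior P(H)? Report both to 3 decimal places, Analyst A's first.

The likelihood ratio for a 'spam-flagged' result is 0.933/0.149 = 6.2617.
Analyst A: prior odds 0.098/0.902 = 0.10865; posterior odds 0.68032; posterior probability 0.405.
Analyst B: prior odds 0.247/0.753 = 0.32802; posterior odds 2.0540; posterior probability 0.673.

Analyst A: 0.405; Analyst B: 0.673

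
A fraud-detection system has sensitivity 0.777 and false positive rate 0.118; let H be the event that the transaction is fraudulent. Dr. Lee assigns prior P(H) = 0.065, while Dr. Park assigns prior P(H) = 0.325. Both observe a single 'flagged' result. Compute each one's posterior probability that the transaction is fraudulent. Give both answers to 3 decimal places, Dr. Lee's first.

P('+'|H) = 0.777, P('+'|¬H) = 0.118.
Dr. Lee: numerator 0.777·0.065 = 0.050505; evidence = 0.050505+0.118·0.935 = 0.16084; posterior = 0.314.
Dr. Park: numerator 0.777·0.325 = 0.25252; evidence = 0.25252+0.118·0.675 = 0.33217; posterior = 0.760.

Dr. Lee: 0.314; Dr. Park: 0.760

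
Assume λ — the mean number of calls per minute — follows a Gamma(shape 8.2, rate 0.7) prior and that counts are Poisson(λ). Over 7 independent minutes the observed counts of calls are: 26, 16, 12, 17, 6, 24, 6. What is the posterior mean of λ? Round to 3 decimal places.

Posterior mean ≈ 14.961

Total count ∑xᵢ = 107 over n = 7 minutes.
Gamma is conjugate to the Poisson likelihood: posterior is Gamma(shape = 8.2+107 = 115.2, rate = 0.7+7 = 7.7).
Posterior mean = shape/rate = 115.2/7.7 = 14.961.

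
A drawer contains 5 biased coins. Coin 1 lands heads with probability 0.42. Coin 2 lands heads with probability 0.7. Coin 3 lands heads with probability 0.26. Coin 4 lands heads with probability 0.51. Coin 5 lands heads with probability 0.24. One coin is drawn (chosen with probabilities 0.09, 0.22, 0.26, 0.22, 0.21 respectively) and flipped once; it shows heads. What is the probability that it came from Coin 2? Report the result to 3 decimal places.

Posterior probability ≈ 0.365

P(heads|C1) = 0.42; P(heads|C2) = 0.7; P(heads|C3) = 0.26; P(heads|C4) = 0.51; P(heads|C5) = 0.24.
Prior × likelihood for each source: 0.09·0.42=0.03780, 0.22·0.7=0.1540, 0.26·0.26=0.06760, 0.22·0.51=0.1122, 0.21·0.24=0.05040. Summing gives P(heads) = 0.42200.
P(Coin 2 | heads) = 0.1540 / 0.42200 = 0.365.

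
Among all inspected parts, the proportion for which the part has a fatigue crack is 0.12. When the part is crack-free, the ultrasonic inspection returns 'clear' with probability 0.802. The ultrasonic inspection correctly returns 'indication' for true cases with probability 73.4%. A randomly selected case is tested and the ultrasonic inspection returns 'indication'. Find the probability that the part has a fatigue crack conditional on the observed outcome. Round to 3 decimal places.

Let H be the event that the part has a fatigue crack. P(H) = 0.12, so P(¬H) = 0.88. With E the 'indication' result, P(E|H) = 0.734 and P(E|¬H) = 0.198.
P(E) = 0.734·0.12 + 0.198·0.88 = 0.088080 + 0.17424 = 0.26232.
By Bayes' theorem, P(H|E) = 0.088080 / 0.26232 = 0.336.

P(H | E) ≈ 0.336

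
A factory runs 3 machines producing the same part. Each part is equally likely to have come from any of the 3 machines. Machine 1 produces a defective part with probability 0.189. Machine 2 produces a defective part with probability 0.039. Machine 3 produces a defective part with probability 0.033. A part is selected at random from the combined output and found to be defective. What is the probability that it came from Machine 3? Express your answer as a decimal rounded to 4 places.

Tabulate prior·likelihood by source: [1] prior 0.333333, lik 0.189, product 0.06300; [2] prior 0.333333, lik 0.039, product 0.01300; [3] prior 0.333333, lik 0.033, product 0.01100.
Normalizing constant = 0.087000; the posterior for Machine 3 is its product over the sum, 0.01100/0.087000 = 0.1264.

Posterior probability ≈ 0.1264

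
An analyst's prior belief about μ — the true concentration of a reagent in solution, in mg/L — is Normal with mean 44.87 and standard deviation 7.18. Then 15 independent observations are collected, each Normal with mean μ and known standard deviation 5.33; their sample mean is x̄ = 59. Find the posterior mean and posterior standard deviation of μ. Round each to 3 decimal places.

Prior precision 1/τ₀² = 1/7.18² = 0.0193977; data precision n/σ² = 15/5.33² = 0.528004.
Posterior precision = 0.0193977 + 0.528004 = 0.547401, giving posterior SD = 1/√0.547401 = 1.352.
Posterior mean = (0.0193977·44.87 + 0.528004·59) / 0.547401 = 58.499.

Posterior mean ≈ 58.499; posterior SD ≈ 1.352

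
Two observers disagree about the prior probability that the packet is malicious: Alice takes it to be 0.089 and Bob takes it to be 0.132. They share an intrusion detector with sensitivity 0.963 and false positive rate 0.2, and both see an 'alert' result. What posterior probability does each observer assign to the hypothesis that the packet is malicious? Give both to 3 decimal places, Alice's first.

Alice: 0.320; Bob: 0.423

The likelihood ratio for an 'alert' result is 0.963/0.2 = 4.8150.
Alice: prior odds 0.089/0.911 = 0.097695; posterior odds 0.47040; posterior probability 0.320.
Bob: prior odds 0.132/0.868 = 0.15207; posterior odds 0.73224; posterior probability 0.423.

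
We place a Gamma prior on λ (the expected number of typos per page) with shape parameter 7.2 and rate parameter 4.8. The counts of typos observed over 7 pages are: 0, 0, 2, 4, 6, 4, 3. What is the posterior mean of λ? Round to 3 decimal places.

The Poisson likelihood adds the total count to the shape and the number of exposure periods to the rate. Here ∑xᵢ = 19 and n = 7, so shape 7.2→26.2 and rate 4.8→11.8.
Posterior mean = shape/rate = 26.2/11.8 = 2.220.

Posterior mean ≈ 2.220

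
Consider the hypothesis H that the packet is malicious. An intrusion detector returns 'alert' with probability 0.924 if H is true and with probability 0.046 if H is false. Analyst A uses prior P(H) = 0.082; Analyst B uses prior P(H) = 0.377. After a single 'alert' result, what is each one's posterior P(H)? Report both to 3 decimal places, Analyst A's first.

The likelihood ratio for an 'alert' result is 0.924/0.046 = 20.087.
Analyst A: prior odds 0.082/0.918 = 0.089325; posterior odds 1.7943; posterior probability 0.642.
Analyst B: prior odds 0.377/0.623 = 0.60514; posterior odds 12.155; posterior probability 0.924.

Analyst A: 0.642; Analyst B: 0.924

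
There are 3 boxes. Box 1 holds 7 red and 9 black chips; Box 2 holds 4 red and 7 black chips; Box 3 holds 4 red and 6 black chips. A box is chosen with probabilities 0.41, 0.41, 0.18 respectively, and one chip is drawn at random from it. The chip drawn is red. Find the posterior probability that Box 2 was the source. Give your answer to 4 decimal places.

Posterior probability ≈ 0.3723

P(red|Box 1) = 0.4375; P(red|Box 2) = 0.3636; P(red|Box 3) = 0.4.
Prior × likelihood for each source: 0.41·0.4375=0.1794, 0.41·0.3636=0.1491, 0.18·0.4=0.07200. Summing gives P(red) = 0.40047.
P(Box 2 | red) = 0.1491 / 0.40047 = 0.3723.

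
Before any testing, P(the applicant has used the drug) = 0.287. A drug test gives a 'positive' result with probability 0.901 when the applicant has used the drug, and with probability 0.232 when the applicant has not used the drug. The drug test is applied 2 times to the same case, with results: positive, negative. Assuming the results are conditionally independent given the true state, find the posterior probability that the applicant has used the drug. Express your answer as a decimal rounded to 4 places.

With H the event that the applicant has used the drug, the joint likelihood of the observed sequence is P(data|H) = 0.901·0.099 = 0.089199 and P(data|¬H) = 0.232·0.768 = 0.17818.
Bayes: P(H|data) = 0.287·0.089199 / (0.287·0.089199 + 0.713·0.17818) = 0.025600/0.15264 = 0.1677.

Posterior P(H) ≈ 0.1677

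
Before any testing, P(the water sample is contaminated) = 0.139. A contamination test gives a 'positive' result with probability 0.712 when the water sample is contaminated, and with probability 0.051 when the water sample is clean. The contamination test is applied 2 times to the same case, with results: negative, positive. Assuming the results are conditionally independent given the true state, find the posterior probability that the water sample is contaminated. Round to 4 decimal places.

Posterior P(H) ≈ 0.4062

Let H be the event that the water sample is contaminated; start with P(H) = 0.139. P('positive'|H) = 0.712, P('positive'|¬H) = 0.051.
Update on result 1 ('negative'): P(H) ← 0.288·0.1390 / (0.288·0.1390 + 0.949·0.8610) = 0.040032/0.85712 = 0.0467.
Update on result 2 ('positive'): P(H) ← 0.712·0.0467 / (0.712·0.0467 + 0.051·0.9533) = 0.033254/0.081872 = 0.4062.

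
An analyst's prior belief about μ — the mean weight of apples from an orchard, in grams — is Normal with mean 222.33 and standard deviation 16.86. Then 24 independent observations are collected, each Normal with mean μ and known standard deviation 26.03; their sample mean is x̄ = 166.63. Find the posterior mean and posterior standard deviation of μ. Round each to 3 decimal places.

Posterior mean ≈ 171.662; posterior SD ≈ 5.068

With known σ, the Normal prior is conjugate. Weight on the data is w = (n/σ²)/(n/σ² + 1/τ₀²) = 0.0354212/(0.0354212+0.00351791) = 0.90966.
Posterior mean = w·x̄ + (1−w)·μ₀ = 0.90966·166.63 + 0.090344·222.33 = 171.662. Posterior variance = 1/(0.0354212+0.00351791) = 25.6811, so SD = 5.068.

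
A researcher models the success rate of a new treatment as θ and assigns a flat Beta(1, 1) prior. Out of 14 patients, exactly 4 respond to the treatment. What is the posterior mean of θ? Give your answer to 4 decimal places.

Observing 4 successes and 10 failures updates Beta(1, 1) by adding the success and failure counts to the two shape parameters: α = 1+4 = 5, β = 1+10 = 11.
E[θ | data] = 5/(5+11) = 0.3125.

Posterior mean ≈ 0.3125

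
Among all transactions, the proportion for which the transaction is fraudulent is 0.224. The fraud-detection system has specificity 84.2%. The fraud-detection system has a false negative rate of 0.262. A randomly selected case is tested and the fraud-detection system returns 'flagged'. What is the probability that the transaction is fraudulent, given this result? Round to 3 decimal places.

Write H for 'the transaction is fraudulent'. Prior odds H:¬H = 0.224/0.776 = 0.28866. For the 'flagged' outcome, the likelihood ratio is 0.738/0.158 = 4.6709.
Posterior odds = 0.28866 × 4.6709 = 1.3483, so P(H|E) = 1.3483/(1+1.3483) = 0.574.

P(H | E) ≈ 0.574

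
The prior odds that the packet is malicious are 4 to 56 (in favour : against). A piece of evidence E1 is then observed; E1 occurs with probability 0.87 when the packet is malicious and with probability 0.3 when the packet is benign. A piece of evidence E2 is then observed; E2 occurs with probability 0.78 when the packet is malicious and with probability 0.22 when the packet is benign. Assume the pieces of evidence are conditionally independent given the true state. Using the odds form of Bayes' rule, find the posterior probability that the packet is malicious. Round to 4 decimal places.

Prior odds = 4/56 = 0.071429. In log-odds, ln(0.071429) = -2.6391.
Add log likelihood ratios: ln(2.9000) + ln(3.5455) = 2.3304.
Posterior log-odds = -0.30868, so posterior odds = exp(-0.30868) = 0.73442. Converting, P(H|E) = 0.73442/1.7344 = 0.4234.

Posterior probability ≈ 0.4234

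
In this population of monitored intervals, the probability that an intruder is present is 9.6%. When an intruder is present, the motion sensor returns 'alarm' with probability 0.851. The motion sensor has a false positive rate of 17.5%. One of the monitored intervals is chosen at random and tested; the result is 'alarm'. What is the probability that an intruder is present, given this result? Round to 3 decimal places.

P(H | E) ≈ 0.341

Write H for 'an intruder is present'. Prior odds H:¬H = 0.096/0.904 = 0.10619. For the 'alarm' outcome, the likelihood ratio is 0.851/0.175 = 4.8629.
Posterior odds = 0.10619 × 4.8629 = 0.51641, so P(H|E) = 0.51641/(1+0.51641) = 0.341.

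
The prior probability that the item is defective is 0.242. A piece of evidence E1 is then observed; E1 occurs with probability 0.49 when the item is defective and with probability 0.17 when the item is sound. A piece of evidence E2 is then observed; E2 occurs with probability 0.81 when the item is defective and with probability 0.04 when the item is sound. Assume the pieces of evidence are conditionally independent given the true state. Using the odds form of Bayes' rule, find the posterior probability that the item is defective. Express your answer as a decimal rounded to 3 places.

Posterior probability ≈ 0.949

Prior odds = 0.242/(1−0.242) = 0.31926. In log-odds, ln(0.31926) = -1.1417.
Add log likelihood ratios: ln(2.8824) + ln(20.250) = 4.0668.
Posterior log-odds = 2.9250, so posterior odds = exp(2.9250) = 18.635. Converting, P(H|E) = 18.635/19.635 = 0.949.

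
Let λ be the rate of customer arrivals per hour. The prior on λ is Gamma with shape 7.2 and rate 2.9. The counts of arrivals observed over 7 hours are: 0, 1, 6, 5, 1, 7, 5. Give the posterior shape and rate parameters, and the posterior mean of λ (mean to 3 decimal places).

Posterior: Gamma(shape=32.2, rate=9.9); mean ≈ 3.253

The Poisson likelihood adds the total count to the shape and the number of exposure periods to the rate. Here ∑xᵢ = 25 and n = 7, so shape 7.2→32.2 and rate 2.9→9.9.
E[λ | data] = 32.2/9.9 = 3.253.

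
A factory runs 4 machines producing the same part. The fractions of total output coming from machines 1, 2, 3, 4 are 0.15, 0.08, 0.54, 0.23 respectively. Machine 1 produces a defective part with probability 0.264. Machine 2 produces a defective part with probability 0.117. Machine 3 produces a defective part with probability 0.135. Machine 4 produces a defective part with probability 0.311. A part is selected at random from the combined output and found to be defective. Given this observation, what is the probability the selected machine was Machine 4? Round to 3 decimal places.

Posterior probability ≈ 0.370

Tabulate prior·likelihood by source: [1] prior 0.15, lik 0.264, product 0.03960; [2] prior 0.08, lik 0.117, product 0.009360; [3] prior 0.54, lik 0.135, product 0.07290; [4] prior 0.23, lik 0.311, product 0.07153.
Normalizing constant = 0.19339; the posterior for Machine 4 is its product over the sum, 0.07153/0.19339 = 0.370.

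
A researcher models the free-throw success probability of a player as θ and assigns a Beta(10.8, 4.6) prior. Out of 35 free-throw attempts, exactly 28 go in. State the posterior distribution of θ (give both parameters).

Observing 28 successes and 7 failures updates Beta(10.8, 4.6) by adding the success and failure counts to the two shape parameters: α = 10.8+28 = 38.8, β = 4.6+7 = 11.6.

Posterior: Beta(38.8, 11.6)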